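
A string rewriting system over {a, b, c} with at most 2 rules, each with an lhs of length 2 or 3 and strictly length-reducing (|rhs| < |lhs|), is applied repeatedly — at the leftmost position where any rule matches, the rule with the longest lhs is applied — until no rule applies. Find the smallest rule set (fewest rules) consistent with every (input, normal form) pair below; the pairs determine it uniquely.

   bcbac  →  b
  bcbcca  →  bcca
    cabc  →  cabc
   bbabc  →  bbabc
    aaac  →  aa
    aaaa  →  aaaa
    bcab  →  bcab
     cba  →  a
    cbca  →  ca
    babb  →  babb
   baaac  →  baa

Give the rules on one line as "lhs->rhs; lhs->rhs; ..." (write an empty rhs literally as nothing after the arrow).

ac->; cb->

  | bcbac => bac => b
  | bcbcca => bcca
  | cabc
  | bbabc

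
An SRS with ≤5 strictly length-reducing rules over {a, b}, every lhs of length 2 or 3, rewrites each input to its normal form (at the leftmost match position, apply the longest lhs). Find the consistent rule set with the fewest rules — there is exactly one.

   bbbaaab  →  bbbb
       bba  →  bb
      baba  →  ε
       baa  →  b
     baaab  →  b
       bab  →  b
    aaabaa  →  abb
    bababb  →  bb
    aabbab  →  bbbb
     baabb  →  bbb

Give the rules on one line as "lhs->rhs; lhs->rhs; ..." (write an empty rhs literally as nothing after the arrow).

  | bbbaaab => bbbaab => bbbab => bbbb
  | bba => bb
  | baba => ba => ε
  | baa => b

aab->bb; ba->; baa->b; bba->bb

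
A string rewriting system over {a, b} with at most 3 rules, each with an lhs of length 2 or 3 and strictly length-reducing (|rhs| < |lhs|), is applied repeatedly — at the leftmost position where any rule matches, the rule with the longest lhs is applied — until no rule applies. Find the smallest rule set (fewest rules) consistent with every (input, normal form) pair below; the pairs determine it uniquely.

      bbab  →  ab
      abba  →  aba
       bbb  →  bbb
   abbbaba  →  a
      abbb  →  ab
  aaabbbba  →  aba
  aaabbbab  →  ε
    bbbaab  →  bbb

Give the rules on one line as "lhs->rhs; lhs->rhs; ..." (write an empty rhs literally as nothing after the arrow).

aab->; abb->ab; bab->ab

  | bbab => bab => ab
  | abba => aba
  | bbb
  | abbbaba => abbaba => ababa => aaba => a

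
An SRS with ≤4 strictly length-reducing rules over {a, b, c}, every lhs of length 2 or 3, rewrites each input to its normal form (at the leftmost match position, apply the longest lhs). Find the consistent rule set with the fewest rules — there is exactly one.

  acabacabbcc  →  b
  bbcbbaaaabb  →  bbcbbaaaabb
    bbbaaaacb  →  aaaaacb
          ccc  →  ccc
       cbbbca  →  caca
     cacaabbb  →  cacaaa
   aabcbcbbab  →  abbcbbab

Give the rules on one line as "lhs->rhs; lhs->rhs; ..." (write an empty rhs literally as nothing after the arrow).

  | acabacabbcc => aacabbcc => aabcc => abc => b
  | bbcbbaaaabb
  | bbbaaaacb => aaaaacb
  | ccc

abc->b; bbb->a; cab->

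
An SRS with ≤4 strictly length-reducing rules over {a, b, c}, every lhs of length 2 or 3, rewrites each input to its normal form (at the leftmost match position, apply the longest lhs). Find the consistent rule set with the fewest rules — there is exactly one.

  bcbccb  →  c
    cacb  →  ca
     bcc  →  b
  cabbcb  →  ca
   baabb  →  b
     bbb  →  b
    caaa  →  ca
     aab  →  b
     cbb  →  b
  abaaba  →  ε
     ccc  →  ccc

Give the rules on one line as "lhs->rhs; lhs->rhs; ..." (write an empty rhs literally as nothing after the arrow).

  | bcbccb => bbccb => ccb => c
  | cacb => ca
  | bcc => bc => b
  | cabbcb => cacb => ca

aa->; bb->; bc->b; cb->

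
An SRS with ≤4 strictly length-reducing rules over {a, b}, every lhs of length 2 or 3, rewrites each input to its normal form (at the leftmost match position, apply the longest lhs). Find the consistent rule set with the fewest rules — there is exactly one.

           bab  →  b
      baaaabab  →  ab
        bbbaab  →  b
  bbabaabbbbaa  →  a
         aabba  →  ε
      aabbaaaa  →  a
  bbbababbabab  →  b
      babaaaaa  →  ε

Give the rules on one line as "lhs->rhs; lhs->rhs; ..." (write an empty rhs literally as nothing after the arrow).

aa->; ba->; bba->

  | bab => b
  | baaaabab => aaabab => abab => ab
  | bbbaab => bab => b
  | bbabaabbbbaa => baabbbbaa => abbbbaa => abba => a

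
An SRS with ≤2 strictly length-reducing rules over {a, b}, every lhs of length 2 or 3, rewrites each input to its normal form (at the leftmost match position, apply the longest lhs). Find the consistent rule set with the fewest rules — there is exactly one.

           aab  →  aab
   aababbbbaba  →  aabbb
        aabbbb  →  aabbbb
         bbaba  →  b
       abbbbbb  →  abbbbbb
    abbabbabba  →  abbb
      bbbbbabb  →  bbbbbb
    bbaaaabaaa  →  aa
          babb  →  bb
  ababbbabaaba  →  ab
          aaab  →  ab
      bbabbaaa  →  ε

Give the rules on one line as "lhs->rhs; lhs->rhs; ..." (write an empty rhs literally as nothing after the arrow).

  | aab
  | aababbbbaba => aabbbbaba => aabbbba => aabbb
  | aabbbb
  | bbaba => bba => b

aaa->a; ba->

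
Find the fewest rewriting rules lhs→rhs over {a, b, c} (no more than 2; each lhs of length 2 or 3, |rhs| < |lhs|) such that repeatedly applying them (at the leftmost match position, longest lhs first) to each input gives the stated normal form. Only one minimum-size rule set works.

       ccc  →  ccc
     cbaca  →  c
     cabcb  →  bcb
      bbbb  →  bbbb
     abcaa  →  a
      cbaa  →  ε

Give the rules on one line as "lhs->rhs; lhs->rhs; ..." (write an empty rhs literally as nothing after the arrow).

ba->; ca->

  | ccc
  | cbaca => cca => c
  | cabcb => bcb
  | bbbb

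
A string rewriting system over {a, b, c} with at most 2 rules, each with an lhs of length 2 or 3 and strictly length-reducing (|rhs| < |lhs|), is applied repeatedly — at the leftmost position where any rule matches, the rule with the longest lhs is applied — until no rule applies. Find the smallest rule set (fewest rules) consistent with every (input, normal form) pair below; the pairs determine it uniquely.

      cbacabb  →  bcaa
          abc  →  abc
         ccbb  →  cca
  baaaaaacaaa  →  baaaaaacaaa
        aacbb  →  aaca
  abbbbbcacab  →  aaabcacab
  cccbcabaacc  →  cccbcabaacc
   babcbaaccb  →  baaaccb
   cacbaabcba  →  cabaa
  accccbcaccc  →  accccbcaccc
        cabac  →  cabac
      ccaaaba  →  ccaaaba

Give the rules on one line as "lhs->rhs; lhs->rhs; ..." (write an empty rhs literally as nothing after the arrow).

bb->a; cba->b

  | cbacabb => bcabb => bcaa
  | abc
  | ccbb => cca
  | baaaaaacaaa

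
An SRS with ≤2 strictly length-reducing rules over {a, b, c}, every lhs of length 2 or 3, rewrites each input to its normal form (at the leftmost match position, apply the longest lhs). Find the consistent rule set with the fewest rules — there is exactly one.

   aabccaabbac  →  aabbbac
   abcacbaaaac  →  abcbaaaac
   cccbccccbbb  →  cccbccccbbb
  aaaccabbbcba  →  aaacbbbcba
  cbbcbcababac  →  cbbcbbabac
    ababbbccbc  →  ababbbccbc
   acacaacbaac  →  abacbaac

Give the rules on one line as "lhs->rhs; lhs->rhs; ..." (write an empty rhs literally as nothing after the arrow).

aca->ab; ca->

  | aabccaabbac => aabcabbac => aabbbac
  | abcacbaaaac => abcbaaaac
  | cccbccccbbb
  | aaaccabbbcba => aaacbbbcba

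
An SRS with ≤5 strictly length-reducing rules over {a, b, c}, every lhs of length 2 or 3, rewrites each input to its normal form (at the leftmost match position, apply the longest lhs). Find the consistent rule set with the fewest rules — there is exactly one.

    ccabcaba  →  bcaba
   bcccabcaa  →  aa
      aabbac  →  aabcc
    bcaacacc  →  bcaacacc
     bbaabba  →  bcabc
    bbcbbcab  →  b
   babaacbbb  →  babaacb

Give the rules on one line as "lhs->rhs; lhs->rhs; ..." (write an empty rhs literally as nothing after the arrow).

  | ccabcaba => bcaba
  | bcccabcaa => bcbcaa => accaa => aa
  | aabbac => aabcc
  | bcaacacc

bb->; bba->bc; bcb->ac; cca->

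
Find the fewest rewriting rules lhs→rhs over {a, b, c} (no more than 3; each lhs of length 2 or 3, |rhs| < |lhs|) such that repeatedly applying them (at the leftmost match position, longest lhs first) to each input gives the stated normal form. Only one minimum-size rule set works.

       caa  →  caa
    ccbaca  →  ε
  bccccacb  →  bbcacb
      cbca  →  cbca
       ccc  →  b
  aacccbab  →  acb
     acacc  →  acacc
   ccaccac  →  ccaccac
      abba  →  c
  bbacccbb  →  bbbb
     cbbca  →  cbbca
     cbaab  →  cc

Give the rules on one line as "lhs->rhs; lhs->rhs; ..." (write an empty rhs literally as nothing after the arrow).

  | caa
  | ccbaca => ccca => ba => ε
  | bccccacb => bbcacb
  | cbca

ab->c; ba->; ccc->b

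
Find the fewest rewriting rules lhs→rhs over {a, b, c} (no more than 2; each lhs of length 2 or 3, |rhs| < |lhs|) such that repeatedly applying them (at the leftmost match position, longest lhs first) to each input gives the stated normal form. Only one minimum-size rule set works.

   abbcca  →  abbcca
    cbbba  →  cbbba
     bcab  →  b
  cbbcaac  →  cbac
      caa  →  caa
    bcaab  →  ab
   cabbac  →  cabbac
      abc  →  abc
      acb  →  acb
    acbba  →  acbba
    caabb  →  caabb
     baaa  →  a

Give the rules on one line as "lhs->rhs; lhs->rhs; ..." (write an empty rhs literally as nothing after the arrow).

baa->; bca->

  | abbcca
  | cbbba
  | bcab => b
  | cbbcaac => cbac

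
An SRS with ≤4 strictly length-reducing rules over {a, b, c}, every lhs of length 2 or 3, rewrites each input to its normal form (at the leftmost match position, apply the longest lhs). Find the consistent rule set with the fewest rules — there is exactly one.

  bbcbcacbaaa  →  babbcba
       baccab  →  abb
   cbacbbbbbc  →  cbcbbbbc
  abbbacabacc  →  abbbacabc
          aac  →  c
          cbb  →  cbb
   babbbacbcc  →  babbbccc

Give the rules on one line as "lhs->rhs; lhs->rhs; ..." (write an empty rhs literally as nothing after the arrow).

aa->; acb->c; acc->c; bca->ab

  | bbcbcacbaaa => bbcabcbaaa => babbcbaaa => babbcba
  | baccab => bcab => abb
  | cbacbbbbbc => cbcbbbbc
  | abbbacabacc => abbbacabc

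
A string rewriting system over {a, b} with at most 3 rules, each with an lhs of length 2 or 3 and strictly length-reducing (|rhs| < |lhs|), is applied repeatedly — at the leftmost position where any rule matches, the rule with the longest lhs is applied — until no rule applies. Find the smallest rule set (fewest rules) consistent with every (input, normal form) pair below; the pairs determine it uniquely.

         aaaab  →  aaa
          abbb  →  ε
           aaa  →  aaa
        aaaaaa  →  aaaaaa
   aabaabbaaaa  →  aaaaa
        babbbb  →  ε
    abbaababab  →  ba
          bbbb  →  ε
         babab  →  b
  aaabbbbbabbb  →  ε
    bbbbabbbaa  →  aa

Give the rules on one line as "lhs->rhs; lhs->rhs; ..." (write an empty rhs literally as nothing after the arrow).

ab->; bb->

  | aaaab => aaa
  | abbb => bb => ε
  | aaa
  | aaaaaa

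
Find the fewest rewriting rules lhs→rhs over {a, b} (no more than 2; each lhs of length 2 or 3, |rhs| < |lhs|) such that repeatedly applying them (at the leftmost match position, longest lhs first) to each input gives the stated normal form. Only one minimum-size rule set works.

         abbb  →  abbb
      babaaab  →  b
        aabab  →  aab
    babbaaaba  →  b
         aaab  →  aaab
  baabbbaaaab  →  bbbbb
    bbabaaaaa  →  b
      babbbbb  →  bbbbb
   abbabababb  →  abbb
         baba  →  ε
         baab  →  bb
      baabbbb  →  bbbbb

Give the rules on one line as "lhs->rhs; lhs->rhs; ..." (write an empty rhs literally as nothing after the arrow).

ba->; baa->b

  | abbb
  | babaaab => baaab => bab => b
  | aabab => aab
  | babbaaaba => bbaaaba => bbaba => bba => b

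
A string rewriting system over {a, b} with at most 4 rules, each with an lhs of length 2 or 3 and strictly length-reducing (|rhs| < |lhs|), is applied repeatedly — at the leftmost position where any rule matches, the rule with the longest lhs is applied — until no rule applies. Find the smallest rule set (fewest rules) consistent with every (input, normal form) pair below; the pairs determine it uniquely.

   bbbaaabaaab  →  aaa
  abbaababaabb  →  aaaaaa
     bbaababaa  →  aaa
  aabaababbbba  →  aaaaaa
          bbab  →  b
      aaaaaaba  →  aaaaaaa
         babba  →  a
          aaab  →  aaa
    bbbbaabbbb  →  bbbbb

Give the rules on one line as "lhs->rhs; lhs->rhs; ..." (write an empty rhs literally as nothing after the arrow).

ab->a; ba->a; baa->a; bab->

  | bbbaaabaaab => bbaabaaab => babaaab => aaab => aaa
  | abbaababaabb => abaababaabb => aaababaabb => aaaabaabb => aaaaaabb => aaaaaab => aaaaaa
  | bbaababaa => bababaa => abaa => aaa
  | aabaababbbba => aaaababbbba => aaaaabbbba => aaaaabbba => aaaaabba => aaaaaba => aaaaaa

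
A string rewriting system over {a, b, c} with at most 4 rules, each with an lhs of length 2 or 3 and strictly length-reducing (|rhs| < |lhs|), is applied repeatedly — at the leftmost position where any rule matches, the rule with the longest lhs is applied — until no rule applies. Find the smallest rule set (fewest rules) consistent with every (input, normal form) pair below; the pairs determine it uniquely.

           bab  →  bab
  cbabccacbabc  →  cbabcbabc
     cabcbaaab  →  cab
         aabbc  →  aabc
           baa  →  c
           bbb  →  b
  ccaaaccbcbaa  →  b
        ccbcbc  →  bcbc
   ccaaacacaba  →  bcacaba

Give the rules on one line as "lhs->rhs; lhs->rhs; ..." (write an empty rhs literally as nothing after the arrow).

  | bab
  | cbabccacbabc => cbabcccbabc => cbabbcbabc => cbabcbabc
  | cabcbaaab => cabccab => cabccb => cabbb => cabb => cab
  | aabbc => aabc

baa->c; bb->b; cc->b; cca->cc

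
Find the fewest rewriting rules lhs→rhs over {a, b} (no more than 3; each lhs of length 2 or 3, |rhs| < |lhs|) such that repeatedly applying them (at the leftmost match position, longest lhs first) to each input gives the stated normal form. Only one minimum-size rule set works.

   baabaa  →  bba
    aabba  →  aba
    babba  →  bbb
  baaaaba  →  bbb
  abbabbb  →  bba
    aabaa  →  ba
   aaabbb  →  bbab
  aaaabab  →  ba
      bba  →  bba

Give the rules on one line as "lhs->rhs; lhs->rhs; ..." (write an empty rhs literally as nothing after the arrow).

  | baabaa => baaa => bba
  | aabba => aba
  | babba => bbaa => bbb
  | baaaaba => bbaaba => bbaa => bbb

aa->b; aab->a; abb->ba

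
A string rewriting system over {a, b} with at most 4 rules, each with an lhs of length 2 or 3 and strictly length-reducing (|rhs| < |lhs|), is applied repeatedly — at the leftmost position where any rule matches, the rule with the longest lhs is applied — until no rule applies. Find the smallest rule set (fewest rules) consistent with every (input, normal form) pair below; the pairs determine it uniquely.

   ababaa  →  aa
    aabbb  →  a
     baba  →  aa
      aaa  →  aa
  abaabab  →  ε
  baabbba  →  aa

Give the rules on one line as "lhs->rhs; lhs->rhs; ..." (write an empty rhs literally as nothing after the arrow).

  | ababaa => abbaa => aaaa => aaa => aa
  | aabbb => bb => a
  | baba => bba => aa
  | aaa => aa

aaa->aa; aab->; ba->b; bb->a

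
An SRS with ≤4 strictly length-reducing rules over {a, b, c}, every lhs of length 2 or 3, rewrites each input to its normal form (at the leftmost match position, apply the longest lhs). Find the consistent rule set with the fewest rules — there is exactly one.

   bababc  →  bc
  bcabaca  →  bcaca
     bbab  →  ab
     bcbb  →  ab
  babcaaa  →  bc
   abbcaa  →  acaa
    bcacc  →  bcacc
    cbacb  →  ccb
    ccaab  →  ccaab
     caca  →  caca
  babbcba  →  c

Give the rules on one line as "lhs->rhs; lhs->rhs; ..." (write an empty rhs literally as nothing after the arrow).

  | bababc => babc => bc
  | bcabaca => bcaca
  | bbab => ab
  | bcbb => ab

aaa->; ba->; bb->; bcb->a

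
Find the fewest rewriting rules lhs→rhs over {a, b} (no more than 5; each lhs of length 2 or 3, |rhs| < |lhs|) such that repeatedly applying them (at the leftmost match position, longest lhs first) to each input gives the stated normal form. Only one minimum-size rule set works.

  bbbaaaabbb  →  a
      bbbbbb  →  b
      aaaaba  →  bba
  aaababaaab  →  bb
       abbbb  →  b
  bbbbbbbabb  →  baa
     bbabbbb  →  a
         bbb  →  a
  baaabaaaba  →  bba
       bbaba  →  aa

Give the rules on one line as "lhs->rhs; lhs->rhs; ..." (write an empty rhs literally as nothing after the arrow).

aaa->b; ab->b; abb->aa; bbb->a

  | bbbaaaabbb => aaaaabbb => baabbb => baaab => bbb => a
  | bbbbbb => abbb => aab => ab => b
  | aaaaba => baba => bba
  | aaababaaab => bbabaaab => bbbaaab => aaaab => bab => bb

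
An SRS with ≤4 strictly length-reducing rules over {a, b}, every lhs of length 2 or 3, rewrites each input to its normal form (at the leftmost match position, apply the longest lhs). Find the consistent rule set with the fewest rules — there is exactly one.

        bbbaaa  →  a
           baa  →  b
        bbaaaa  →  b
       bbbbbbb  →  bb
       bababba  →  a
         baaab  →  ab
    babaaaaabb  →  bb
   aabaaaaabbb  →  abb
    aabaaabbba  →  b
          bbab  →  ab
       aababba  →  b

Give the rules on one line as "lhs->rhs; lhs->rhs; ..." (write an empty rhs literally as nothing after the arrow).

aa->b; ba->a; bbb->bb

  | bbbaaa => bbaaa => baaa => aaa => ba => a
  | baa => aa => b
  | bbaaaa => baaaa => aaaa => baa => aa => b
  | bbbbbbb => bbbbbb => bbbbb => bbbb => bbb => bb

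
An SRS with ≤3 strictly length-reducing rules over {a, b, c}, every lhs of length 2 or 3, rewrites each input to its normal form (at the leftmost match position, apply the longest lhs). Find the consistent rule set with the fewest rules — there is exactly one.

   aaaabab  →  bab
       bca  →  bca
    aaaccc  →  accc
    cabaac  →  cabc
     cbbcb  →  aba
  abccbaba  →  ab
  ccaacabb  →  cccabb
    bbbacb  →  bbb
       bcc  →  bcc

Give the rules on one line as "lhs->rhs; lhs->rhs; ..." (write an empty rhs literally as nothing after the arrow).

  | aaaabab => aabab => bab
  | bca
  | aaaccc => accc
  | cabaac => cabc

aa->; cb->a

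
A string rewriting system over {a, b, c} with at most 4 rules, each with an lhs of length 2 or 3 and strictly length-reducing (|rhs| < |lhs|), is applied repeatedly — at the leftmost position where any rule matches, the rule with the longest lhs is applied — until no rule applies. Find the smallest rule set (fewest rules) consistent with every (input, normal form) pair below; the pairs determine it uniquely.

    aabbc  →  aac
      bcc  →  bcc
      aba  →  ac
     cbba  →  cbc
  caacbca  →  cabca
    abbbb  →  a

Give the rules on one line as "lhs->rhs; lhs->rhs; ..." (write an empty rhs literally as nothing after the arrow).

abb->a; acb->b; ba->c

  | aabbc => aac
  | bcc
  | aba => ac
  | cbba => cbc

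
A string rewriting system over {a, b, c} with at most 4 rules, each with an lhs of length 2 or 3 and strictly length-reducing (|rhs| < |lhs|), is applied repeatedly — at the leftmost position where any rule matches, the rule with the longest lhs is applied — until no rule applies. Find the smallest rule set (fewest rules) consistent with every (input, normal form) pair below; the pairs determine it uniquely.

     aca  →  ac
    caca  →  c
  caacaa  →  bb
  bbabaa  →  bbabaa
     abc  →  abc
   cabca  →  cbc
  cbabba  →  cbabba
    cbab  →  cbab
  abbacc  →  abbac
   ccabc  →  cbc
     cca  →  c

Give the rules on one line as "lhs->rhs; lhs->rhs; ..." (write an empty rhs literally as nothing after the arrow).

  | aca => ac
  | caca => cca => ca => c
  | caacaa => bcaa => bb
  | bbabaa

ca->c; caa->b; cc->c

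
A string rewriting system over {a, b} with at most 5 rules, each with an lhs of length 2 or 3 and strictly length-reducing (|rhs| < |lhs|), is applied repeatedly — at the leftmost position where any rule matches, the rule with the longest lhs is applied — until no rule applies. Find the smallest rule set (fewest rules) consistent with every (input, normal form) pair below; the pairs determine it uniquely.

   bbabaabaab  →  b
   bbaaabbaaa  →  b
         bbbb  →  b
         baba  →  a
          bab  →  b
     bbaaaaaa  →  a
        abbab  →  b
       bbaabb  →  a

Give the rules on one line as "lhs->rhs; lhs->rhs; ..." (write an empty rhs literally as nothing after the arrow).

  | bbabaabaab => aabaabaab => ababaab => bbaab => aaab => b
  | bbaaabbaaa => aaaabbaaa => abbaaa => baaa => b
  | bbbb => abb => b
  | baba => bb => a

aaa->; ab->; aba->b; bb->a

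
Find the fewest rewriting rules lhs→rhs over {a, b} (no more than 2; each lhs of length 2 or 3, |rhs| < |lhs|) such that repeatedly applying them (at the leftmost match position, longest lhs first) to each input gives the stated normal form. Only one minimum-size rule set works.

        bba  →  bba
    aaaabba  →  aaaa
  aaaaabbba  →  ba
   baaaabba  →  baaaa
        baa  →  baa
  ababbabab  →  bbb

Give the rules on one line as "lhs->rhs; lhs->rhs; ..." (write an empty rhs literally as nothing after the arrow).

  | bba
  | aaaabba => aaaa
  | aaaaabbba => aaaaba => aaaba => aaba => aba => ba
  | baaaabba => baaaa

ab->b; abb->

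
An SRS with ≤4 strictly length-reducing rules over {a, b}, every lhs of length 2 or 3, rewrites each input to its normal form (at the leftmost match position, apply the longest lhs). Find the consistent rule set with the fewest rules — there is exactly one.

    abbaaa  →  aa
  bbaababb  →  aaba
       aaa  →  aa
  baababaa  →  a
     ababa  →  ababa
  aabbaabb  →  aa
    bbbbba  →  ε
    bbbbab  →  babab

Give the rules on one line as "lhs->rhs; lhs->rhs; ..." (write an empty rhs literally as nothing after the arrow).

aaa->aa; baa->bb; bb->; bbb->ba

  | abbaaa => aaaa => aaa => aa
  | bbaababb => aababb => aaba
  | aaa => aa
  | baababaa => bbbabaa => baabaa => bbbaa => baaa => bba => a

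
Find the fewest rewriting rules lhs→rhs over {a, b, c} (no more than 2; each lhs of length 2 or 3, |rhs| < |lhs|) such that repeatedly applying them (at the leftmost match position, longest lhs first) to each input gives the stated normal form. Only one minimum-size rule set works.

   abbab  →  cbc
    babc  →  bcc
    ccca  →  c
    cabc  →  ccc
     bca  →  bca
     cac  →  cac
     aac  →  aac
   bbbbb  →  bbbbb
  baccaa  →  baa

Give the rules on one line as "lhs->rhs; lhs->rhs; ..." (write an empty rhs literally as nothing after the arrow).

  | abbab => cbab => cbc
  | babc => bcc
  | ccca => c
  | cabc => ccc

ab->c; cca->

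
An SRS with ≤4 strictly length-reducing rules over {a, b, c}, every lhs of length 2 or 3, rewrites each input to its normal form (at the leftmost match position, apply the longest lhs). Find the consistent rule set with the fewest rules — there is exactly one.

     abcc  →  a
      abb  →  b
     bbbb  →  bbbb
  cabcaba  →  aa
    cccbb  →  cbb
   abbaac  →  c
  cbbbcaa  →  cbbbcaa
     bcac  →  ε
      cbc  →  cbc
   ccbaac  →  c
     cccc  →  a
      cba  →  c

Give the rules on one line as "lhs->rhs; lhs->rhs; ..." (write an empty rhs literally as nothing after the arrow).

ab->; ac->c; ba->; cc->a

  | abcc => cc => a
  | abb => b
  | bbbb
  | cabcaba => ccaba => aaba => aa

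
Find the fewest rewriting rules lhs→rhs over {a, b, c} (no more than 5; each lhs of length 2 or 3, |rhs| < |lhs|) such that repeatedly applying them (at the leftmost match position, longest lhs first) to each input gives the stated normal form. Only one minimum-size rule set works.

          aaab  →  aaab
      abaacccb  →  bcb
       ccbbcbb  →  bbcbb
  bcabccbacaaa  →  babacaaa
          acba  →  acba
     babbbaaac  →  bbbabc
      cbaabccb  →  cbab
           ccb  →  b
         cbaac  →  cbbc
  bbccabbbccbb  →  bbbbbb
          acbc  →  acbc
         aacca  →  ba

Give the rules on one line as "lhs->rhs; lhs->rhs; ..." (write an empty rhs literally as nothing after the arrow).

aac->bc; abb->b; cab->a; cc->

  | aaab
  | abaacccb => abbcccb => bcccb => bcb
  | ccbbcbb => bbcbb
  | bcabccbacaaa => baccbacaaa => babacaaa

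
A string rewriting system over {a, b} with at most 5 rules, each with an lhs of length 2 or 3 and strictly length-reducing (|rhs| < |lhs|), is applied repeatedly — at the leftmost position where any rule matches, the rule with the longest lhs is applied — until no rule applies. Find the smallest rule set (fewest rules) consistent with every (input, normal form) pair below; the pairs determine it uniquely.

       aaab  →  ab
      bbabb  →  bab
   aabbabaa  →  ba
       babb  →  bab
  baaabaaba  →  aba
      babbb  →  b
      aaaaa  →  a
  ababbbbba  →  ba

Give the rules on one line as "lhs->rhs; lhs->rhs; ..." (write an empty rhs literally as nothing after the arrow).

  | aaab => ab
  | bbabb => babb => bab
  | aabbabaa => bbabaa => babaa => ba
  | babb => bab

aa->; baa->; bb->b; bbb->ab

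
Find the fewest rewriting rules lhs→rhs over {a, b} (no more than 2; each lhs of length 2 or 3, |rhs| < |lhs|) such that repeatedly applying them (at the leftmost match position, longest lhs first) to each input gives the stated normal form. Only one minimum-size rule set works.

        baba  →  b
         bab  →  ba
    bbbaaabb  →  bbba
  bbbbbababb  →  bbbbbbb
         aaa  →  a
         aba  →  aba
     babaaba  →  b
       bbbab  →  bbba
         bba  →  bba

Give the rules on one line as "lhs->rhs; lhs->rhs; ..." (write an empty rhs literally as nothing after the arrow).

aa->; bab->ba

  | baba => baa => b
  | bab => ba
  | bbbaaabb => bbbabb => bbbab => bbba
  | bbbbbababb => bbbbbaabb => bbbbbbb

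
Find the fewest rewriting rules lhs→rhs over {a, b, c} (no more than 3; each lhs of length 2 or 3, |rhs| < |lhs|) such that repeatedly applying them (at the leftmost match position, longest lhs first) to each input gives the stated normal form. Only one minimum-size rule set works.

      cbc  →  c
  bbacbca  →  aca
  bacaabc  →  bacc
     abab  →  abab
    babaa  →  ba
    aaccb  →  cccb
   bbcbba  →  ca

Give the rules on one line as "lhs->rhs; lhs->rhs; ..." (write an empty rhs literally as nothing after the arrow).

aa->c; bb->; bc->

  | cbc => c
  | bbacbca => acbca => aca
  | bacaabc => baccbc => bacc
  | abab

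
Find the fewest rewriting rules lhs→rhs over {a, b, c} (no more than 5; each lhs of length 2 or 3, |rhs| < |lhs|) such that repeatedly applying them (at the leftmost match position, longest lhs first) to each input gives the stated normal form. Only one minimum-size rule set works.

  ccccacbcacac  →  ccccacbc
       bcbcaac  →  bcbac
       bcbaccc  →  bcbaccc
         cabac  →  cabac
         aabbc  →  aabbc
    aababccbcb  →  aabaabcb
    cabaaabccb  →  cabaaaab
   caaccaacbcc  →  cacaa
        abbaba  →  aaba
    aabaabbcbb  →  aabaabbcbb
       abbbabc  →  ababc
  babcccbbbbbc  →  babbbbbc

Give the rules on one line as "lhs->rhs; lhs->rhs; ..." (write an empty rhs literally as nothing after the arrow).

  | ccccacbcacac => ccccacbcac => ccccacbc
  | bcbcaac => bcbac
  | bcbaccc
  | cabac

aac->a; bba->a; bca->b; bcc->a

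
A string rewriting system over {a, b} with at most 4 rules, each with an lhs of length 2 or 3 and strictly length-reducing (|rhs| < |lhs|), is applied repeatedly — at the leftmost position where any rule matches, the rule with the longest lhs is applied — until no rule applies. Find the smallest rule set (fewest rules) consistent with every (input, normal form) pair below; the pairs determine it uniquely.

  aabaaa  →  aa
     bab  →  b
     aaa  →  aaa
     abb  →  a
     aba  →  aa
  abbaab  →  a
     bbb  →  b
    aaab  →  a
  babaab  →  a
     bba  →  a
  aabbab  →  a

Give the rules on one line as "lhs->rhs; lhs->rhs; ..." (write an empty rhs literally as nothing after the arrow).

aab->b; ab->a; ba->; bb->

  | aabaaa => baaa => aa
  | bab => b
  | aaa
  | abb => ab => a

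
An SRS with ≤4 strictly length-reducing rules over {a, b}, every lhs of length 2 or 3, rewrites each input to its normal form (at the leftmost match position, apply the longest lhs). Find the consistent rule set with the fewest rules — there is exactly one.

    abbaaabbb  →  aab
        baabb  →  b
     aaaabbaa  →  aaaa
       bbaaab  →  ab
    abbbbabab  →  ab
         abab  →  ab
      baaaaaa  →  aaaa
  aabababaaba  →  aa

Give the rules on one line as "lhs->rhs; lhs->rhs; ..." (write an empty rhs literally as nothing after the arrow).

  | abbaaabbb => abaaabbb => aabbb => aabb => aab
  | baabb => bb => b
  | aaaabbaa => aaaabaa => aaaa
  | bbaaab => baaab => ab

ba->; baa->; bb->b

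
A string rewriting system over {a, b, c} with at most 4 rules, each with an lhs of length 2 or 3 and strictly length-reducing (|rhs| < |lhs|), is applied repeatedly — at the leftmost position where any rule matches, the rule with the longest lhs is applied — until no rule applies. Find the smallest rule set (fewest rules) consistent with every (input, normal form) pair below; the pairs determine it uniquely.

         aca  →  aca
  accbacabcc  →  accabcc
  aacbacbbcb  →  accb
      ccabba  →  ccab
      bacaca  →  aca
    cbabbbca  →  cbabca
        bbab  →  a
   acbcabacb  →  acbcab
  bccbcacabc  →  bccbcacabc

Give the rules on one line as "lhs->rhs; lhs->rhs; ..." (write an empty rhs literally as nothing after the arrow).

  | aca
  | accbacabcc => accabcc
  | aacbacbbcb => acbacbbcb => acbbcb => accb
  | ccabba => ccaab => ccab

aa->a; bac->; bb->; bba->ab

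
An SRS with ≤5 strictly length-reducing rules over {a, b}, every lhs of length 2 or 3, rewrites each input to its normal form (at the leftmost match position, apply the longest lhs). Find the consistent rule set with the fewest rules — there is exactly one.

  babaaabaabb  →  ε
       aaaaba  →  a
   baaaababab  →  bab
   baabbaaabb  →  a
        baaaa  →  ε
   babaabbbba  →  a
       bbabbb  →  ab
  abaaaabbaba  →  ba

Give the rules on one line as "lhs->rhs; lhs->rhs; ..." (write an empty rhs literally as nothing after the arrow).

  | babaaabaabb => baaabaabb => babaabb => baabb => bbbb => bb => ε
  | aaaaba => aaba => bba => a
  | baaaababab => baababab => bbbabab => babab => bab
  | baabbaaabb => bbbbaaabb => bbaaabb => aaabb => abb => a

aa->b; aaa->a; aba->a; bb->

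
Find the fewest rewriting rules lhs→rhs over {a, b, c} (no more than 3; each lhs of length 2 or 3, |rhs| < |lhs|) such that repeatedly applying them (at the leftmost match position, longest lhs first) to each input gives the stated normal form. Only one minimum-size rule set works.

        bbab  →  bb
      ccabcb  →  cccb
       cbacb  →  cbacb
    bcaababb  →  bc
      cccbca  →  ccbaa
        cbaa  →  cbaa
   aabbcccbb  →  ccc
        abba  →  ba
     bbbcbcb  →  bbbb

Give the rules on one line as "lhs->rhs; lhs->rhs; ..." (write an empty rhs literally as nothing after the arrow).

  | bbab => bb
  | ccabcb => cccb
  | cbacb
  | bcaababb => bcaabb => bcab => bc

ab->; cbb->c; cbc->ba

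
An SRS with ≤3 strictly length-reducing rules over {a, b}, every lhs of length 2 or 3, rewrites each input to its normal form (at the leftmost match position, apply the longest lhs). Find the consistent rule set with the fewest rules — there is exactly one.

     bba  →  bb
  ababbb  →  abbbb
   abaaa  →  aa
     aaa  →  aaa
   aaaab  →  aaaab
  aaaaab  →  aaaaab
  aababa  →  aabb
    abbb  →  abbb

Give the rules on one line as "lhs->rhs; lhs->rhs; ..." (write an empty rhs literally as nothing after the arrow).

ba->b; baa->

  | bba => bb
  | ababbb => abbbb
  | abaaa => aa
  | aaa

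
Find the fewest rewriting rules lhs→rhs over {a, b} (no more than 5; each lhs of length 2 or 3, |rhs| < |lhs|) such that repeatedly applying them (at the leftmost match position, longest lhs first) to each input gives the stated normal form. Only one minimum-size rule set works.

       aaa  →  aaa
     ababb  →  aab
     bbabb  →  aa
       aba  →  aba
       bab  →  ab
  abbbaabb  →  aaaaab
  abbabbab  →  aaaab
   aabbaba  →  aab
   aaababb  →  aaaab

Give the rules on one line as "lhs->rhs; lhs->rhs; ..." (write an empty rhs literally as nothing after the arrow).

bab->ab; bb->b; bba->b; bbb->aa

  | aaa
  | ababb => aabb => aab
  | bbabb => bbb => aa
  | aba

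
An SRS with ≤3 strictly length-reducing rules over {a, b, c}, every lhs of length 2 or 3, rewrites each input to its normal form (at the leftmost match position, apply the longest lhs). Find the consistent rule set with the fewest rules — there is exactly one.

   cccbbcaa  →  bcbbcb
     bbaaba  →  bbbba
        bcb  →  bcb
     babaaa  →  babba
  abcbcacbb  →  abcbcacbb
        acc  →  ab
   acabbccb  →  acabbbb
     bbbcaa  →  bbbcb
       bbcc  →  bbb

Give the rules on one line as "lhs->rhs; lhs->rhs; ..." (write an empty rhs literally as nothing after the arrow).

aa->b; cc->b

  | cccbbcaa => bcbbcaa => bcbbcb
  | bbaaba => bbbba
  | bcb
  | babaaa => babba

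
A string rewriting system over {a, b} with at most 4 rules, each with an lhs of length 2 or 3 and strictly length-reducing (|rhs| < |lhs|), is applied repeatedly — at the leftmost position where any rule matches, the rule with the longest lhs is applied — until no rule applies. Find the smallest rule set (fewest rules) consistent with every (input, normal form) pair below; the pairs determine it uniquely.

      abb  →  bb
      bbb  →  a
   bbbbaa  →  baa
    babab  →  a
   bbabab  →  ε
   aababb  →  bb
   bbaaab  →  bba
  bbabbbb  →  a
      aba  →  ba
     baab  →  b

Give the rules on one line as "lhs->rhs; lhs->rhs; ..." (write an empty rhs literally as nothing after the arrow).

  | abb => bb
  | bbb => a
  | bbbbaa => abaa => baa
  | babab => bbab => bbb => a

aab->; ab->b; bbb->a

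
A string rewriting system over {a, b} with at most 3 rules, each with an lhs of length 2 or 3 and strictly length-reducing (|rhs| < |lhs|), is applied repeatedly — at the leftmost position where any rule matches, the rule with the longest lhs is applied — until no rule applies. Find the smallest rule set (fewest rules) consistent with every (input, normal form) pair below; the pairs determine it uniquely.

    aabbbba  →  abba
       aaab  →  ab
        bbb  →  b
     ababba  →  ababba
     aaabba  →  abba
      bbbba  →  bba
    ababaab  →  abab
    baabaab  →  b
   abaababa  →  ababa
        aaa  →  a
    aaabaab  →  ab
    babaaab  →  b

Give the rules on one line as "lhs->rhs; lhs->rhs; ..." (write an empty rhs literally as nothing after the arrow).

  | aabbbba => abbbba => abba
  | aaab => aab => ab
  | bbb => b
  | ababba

aa->a; baa->; bbb->b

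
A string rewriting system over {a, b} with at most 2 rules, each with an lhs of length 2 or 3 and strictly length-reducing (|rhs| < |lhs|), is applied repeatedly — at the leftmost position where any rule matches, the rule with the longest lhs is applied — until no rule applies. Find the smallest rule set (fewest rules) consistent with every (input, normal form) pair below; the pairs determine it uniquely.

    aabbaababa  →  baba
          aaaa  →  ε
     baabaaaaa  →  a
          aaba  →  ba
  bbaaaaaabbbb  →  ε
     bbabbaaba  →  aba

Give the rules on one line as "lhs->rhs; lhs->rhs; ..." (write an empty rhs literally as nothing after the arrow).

aa->; bb->

  | aabbaababa => bbaababa => aababa => baba
  | aaaa => aa => ε
  | baabaaaaa => bbaaaaa => aaaaa => aaa => a
  | aaba => ba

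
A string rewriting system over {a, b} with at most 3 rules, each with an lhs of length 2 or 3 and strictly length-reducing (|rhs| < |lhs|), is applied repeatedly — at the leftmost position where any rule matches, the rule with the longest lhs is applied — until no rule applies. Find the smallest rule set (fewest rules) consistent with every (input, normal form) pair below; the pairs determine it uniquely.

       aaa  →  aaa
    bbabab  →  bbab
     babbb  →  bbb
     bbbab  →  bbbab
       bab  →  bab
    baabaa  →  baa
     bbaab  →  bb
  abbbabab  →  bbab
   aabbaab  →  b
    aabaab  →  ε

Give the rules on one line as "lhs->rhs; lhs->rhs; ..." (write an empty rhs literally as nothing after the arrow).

  | aaa
  | bbabab => bbab
  | babbb => bbb
  | bbbab

aab->; aba->a; abb->b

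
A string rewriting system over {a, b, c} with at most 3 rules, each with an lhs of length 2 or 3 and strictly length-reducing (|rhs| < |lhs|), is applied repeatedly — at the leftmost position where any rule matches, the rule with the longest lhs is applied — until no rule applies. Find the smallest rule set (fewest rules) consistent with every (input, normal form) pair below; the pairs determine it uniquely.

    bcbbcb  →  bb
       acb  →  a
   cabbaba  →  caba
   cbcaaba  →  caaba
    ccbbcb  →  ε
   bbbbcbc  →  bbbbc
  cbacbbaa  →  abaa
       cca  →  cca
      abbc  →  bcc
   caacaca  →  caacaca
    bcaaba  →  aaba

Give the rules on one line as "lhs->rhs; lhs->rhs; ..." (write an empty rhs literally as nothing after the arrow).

  | bcbbcb => bbcb => bb
  | acb => a
  | cabbaba => cbcaba => caba
  | cbcaaba => caaba

abb->bc; bca->a; cb->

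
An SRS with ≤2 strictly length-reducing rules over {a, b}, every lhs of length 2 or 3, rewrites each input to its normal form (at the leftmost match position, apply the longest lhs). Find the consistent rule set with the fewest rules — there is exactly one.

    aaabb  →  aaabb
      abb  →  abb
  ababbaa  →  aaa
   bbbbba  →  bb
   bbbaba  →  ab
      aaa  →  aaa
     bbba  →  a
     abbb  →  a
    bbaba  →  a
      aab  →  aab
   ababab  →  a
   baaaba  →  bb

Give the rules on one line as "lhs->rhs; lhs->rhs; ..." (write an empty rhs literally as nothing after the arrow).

ba->b; bbb->

  | aaabb
  | abb
  | ababbaa => abbbaa => aaa
  | bbbbba => bba => bb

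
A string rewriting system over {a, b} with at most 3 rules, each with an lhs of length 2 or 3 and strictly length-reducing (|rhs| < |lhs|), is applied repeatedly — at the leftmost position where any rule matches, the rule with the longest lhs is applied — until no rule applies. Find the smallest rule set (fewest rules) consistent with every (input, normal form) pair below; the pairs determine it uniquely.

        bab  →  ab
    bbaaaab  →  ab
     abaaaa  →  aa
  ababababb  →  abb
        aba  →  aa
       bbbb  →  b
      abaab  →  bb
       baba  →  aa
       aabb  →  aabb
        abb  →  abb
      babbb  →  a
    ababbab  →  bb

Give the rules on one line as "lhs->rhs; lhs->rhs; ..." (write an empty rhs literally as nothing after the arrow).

  | bab => ab
  | bbaaaab => baaaab => aaaab => bab => ab
  | abaaaa => aaaaa => baa => aa
  | ababababb => aabababb => aaababb => bbabb => babb => abb

aaa->b; ba->a; bbb->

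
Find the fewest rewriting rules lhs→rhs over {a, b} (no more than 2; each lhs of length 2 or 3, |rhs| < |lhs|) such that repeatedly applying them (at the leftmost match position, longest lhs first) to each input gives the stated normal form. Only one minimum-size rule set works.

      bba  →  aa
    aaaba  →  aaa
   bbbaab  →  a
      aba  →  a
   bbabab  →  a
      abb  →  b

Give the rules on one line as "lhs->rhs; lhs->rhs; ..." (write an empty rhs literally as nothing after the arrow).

ab->; bb->a

  | bba => aa
  | aaaba => aaa
  | bbbaab => abaab => aab => a
  | aba => a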